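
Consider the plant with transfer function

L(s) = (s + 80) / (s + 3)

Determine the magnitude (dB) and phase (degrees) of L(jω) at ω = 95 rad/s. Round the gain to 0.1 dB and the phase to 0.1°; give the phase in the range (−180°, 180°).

At s = jω = j95:
zero (s+80): 80 + j95 → |·| = √(80²+95²) = √15425 ≈ 124.2, ∠ = arctan(95/80) ≈ 49.90°
pole (s+3): 3 + j95 → |·| = √(3²+95²) = √9034 ≈ 95.047, ∠ = arctan(95/3) ≈ 88.19°
|L| = 1 · 124.2 / 95.047 ≈ 1.3067
Gain = 20 log₁₀(1.3067) ≈ 2.32 dB
∠L = 49.90° − 88.19° = -38.29°

2.3 dB, -38.3°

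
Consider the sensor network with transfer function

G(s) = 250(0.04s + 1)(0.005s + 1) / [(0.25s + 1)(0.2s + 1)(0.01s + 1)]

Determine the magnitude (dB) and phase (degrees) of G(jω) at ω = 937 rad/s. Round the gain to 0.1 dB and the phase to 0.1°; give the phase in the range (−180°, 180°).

-19.3 dB, -96.9°

At ω = 937 rad/s:
zero (1 + j937·0.04) = 1 + j37.48 → |·| ≈ 37.493, ∠ ≈ 88.47°
zero (1 + j937·0.005) = 1 + j4.685 → |·| ≈ 4.7905, ∠ ≈ 77.95°
pole (1 + j937·0.25) = 1 + j234.25 → |·| ≈ 234.25, ∠ ≈ 89.76°
pole (1 + j937·0.2) = 1 + j187.4 → |·| ≈ 187.4, ∠ ≈ 89.69°
pole (1 + j937·0.01) = 1 + j9.37 → |·| ≈ 9.4232, ∠ ≈ 83.91°
|G| = 250 · 37.493 · 4.7905 / (234.25 · 187.4 · 9.4232) ≈ 0.10855
Gain = 20 log₁₀(0.10855) ≈ -19.29 dB
∠G = (88.47° + 77.95°) − (89.76° + 89.69° + 83.91°) = -96.94°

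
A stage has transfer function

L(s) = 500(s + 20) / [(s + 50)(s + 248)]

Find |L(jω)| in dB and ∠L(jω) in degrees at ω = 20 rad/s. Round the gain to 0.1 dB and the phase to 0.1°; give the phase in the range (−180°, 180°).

At s = jω = j20:
zero (s+20): 20 + j20 → |·| = √(20²+20²) = √800 ≈ 28.284, ∠ = arctan(20/20) ≈ 45.00°
pole (s+50): 50 + j20 → |·| = √(50²+20²) = √2900 ≈ 53.852, ∠ = arctan(20/50) ≈ 21.80°
pole (s+248): 248 + j20 → |·| = √(248²+20²) = √61904 ≈ 248.81, ∠ = arctan(20/248) ≈ 4.61°
|L| = 500 · 28.284 / 13399 ≈ 1.0555
Gain = 20 log₁₀(1.0555) ≈ 0.47 dB
∠L = 45.00° − 26.41° = 18.59°

0.5 dB, 18.6°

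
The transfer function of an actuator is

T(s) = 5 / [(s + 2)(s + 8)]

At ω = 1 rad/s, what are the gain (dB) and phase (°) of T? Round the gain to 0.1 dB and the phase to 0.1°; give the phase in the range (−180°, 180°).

-11.1 dB, -33.7°

At s = jω = j1:
pole (s+2): 2 + j1 → |·| = √(2²+1²) = √5 ≈ 2.2361, ∠ = arctan(1/2) ≈ 26.57°
pole (s+8): 8 + j1 → |·| = √(8²+1²) = √65 ≈ 8.0623, ∠ = arctan(1/8) ≈ 7.13°
|T| = 5 / 18.028 ≈ 0.27735
Gain = 20 log₁₀(0.27735) ≈ -11.14 dB
∠T = 0.00° − 33.70° = -33.70°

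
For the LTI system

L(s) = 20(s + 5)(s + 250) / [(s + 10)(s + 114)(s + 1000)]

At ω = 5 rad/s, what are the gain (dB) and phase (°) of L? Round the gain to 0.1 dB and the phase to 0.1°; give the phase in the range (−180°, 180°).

At s = jω = j5:
zero (s+5): 5 + j5 → |·| = √(5²+5²) = √50 ≈ 7.0711, ∠ = arctan(5/5) ≈ 45.00°
zero (s+250): 250 + j5 → |·| = √(250²+5²) = √62525 ≈ 250.05, ∠ = arctan(5/250) ≈ 1.15°
pole (s+10): 10 + j5 → |·| = √(10²+5²) = √125 ≈ 11.18, ∠ = arctan(5/10) ≈ 26.57°
pole (s+114): 114 + j5 → |·| = √(114²+5²) = √13021 ≈ 114.11, ∠ = arctan(5/114) ≈ 2.51°
pole (s+1000): 1000 + j5 → |·| = √(1000²+5²) = √1000025 ≈ 1000, ∠ = arctan(5/1000) ≈ 0.29°
|L| = 20 · 1768.1 / 1.2757e+06 ≈ 0.02772
Gain = 20 log₁₀(0.02772) ≈ -31.14 dB
∠L = 46.15° − 29.37° = 16.78°

-31.1 dB, 16.8°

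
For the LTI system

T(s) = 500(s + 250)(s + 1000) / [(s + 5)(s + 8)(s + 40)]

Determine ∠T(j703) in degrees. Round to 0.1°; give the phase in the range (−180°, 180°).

At s = jω = j703:
zero (s+250): 250 + j703 → |·| = √(250²+703²) = √556709 ≈ 746.13, ∠ = arctan(703/250) ≈ 70.42°
zero (s+1000): 1000 + j703 → |·| = √(1000²+703²) = √1494209 ≈ 1222.4, ∠ = arctan(703/1000) ≈ 35.11°
pole (s+5): 5 + j703 → |·| = √(5²+703²) = √494234 ≈ 703.02, ∠ = arctan(703/5) ≈ 89.59°
pole (s+8): 8 + j703 → |·| = √(8²+703²) = √494273 ≈ 703.05, ∠ = arctan(703/8) ≈ 89.35°
pole (s+40): 40 + j703 → |·| = √(40²+703²) = √495809 ≈ 704.14, ∠ = arctan(703/40) ≈ 86.74°
∠T = 105.53° − 265.68° = -160.15°

-160.2°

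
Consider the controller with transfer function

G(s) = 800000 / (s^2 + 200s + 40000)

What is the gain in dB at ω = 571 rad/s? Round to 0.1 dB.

8.3 dB

At s = jω = j571:
quadratic: (j571)² + 200·j571 + 40000 = -286041 + j114200 → |·| ≈ 3.08e+05, ∠ ≈ 158.24°
|G| = 800000 / 3.08e+05 ≈ 2.5974
Gain = 20 log₁₀(2.5974) ≈ 8.29 dB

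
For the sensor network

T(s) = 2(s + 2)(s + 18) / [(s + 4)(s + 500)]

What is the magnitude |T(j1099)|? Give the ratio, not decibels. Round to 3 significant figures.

1.82

At s = jω = j1099:
zero (s+2): 2 + j1099 → |·| = √(2²+1099²) = √1207805 ≈ 1099, ∠ = arctan(1099/2) ≈ 89.90°
zero (s+18): 18 + j1099 → |·| = √(18²+1099²) = √1208125 ≈ 1099.1, ∠ = arctan(1099/18) ≈ 89.06°
pole (s+4): 4 + j1099 → |·| = √(4²+1099²) = √1207817 ≈ 1099, ∠ = arctan(1099/4) ≈ 89.79°
pole (s+500): 500 + j1099 → |·| = √(500²+1099²) = √1457801 ≈ 1207.4, ∠ = arctan(1099/500) ≈ 65.54°
|T| = 2 · 1.2079e+06 / 1.3269e+06 ≈ 1.8206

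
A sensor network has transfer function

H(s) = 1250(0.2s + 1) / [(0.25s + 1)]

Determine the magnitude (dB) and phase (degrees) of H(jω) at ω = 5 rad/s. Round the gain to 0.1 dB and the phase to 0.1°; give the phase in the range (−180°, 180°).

60.9 dB, -6.3°

At ω = 5 rad/s:
zero (1 + j5·0.2) = 1 + j1 → |·| ≈ 1.4142, ∠ ≈ 45.00°
pole (1 + j5·0.25) = 1 + j1.25 → |·| ≈ 1.6008, ∠ ≈ 51.34°
|H| = 1250 · 1.4142 / (1.6008) ≈ 1104.3
Gain = 20 log₁₀(1104.3) ≈ 60.86 dB
∠H = (45.00°) − (51.34°) = -6.34°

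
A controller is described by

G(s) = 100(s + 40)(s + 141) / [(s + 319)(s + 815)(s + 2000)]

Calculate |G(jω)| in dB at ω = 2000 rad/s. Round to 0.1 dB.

-29.8 dB

At s = jω = j2000:
zero (s+40): 40 + j2000 → |·| = √(40²+2000²) = √4001600 ≈ 2000.4, ∠ = arctan(2000/40) ≈ 88.85°
zero (s+141): 141 + j2000 → |·| = √(141²+2000²) = √4019881 ≈ 2005, ∠ = arctan(2000/141) ≈ 85.97°
pole (s+319): 319 + j2000 → |·| = √(319²+2000²) = √4101761 ≈ 2025.3, ∠ = arctan(2000/319) ≈ 80.94°
pole (s+815): 815 + j2000 → |·| = √(815²+2000²) = √4664225 ≈ 2159.7, ∠ = arctan(2000/815) ≈ 67.83°
pole (s+2000): 2000 + j2000 → |·| = √(2000²+2000²) = √8000000 ≈ 2828.4, ∠ = arctan(2000/2000) ≈ 45.00°
|G| = 100 · 4.0108e+06 / 1.2372e+10 ≈ 0.032418
Gain = 20 log₁₀(0.032418) ≈ -29.78 dB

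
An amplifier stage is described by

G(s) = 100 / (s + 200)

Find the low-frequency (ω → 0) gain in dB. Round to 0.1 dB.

-6.0 dB

G(0) = 100 / 200 = 0.5
20 log₁₀(0.5) ≈ -6.02 dB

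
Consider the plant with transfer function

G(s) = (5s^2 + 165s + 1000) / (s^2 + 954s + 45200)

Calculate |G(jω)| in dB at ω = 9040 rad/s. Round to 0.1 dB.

Substitute s = j9040:
Numerator: 5(j9040)^2 + 165(j9040) + 1000 = -408607000 + j1491600
Denominator: (j9040)^2 + 954(j9040) + 45200 = -81676400 + j8624160
|N| = √(408607000² + 1491600²) ≈ 4.0861e+08, ∠N ≈ 179.79°
|D| = √(81676400² + 8624160²) ≈ 8.213e+07, ∠D ≈ 173.97°
|G| = 4.0861e+08 / 8.213e+07 ≈ 4.9752
Gain = 20 log₁₀(4.9752) ≈ 13.94 dB

13.9 dB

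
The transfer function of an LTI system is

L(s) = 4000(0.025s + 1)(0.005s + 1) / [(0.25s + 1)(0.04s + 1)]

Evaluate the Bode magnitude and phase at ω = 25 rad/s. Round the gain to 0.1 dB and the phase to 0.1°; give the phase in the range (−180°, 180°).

At ω = 25 rad/s:
zero (1 + j25·0.025) = 1 + j0.625 → |·| ≈ 1.1792, ∠ ≈ 32.01°
zero (1 + j25·0.005) = 1 + j0.125 → |·| ≈ 1.0078, ∠ ≈ 7.13°
pole (1 + j25·0.25) = 1 + j6.25 → |·| ≈ 6.3295, ∠ ≈ 80.91°
pole (1 + j25·0.04) = 1 + j1 → |·| ≈ 1.4142, ∠ ≈ 45.00°
|L| = 4000 · 1.1792 · 1.0078 / (6.3295 · 1.4142) ≈ 531.06
Gain = 20 log₁₀(531.06) ≈ 54.50 dB
∠L = (32.01° + 7.13°) − (80.91° + 45.00°) = -86.77°

54.5 dB, -86.8°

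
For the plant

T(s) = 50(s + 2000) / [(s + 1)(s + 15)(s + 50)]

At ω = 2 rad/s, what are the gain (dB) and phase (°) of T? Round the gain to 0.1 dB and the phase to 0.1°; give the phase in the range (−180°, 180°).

35.4 dB, -73.3°

At s = jω = j2:
zero (s+2000): 2000 + j2 → |·| = √(2000²+2²) = √4000004 ≈ 2000, ∠ = arctan(2/2000) ≈ 0.06°
pole (s+1): 1 + j2 → |·| = √(1²+2²) = √5 ≈ 2.2361, ∠ = arctan(2/1) ≈ 63.43°
pole (s+15): 15 + j2 → |·| = √(15²+2²) = √229 ≈ 15.133, ∠ = arctan(2/15) ≈ 7.59°
pole (s+50): 50 + j2 → |·| = √(50²+2²) = √2504 ≈ 50.04, ∠ = arctan(2/50) ≈ 2.29°
|T| = 50 · 2000 / 1693.3 ≈ 59.056
Gain = 20 log₁₀(59.056) ≈ 35.43 dB
∠T = 0.06° − 73.31° = -73.25°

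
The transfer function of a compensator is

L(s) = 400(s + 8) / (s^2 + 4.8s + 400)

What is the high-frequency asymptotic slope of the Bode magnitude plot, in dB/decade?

Each pole contributes −20 dB/decade at high frequency; each zero contributes +20 dB/decade.
Net: 1 zero(s) − 2 pole(s) → -20 dB/decade.

-20 dB/decade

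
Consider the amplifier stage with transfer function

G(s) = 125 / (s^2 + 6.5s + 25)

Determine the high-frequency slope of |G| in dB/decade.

-40 dB/decade

Each pole contributes −20 dB/decade at high frequency; each zero contributes +20 dB/decade.
Net: 0 zero(s) − 2 pole(s) → -40 dB/decade.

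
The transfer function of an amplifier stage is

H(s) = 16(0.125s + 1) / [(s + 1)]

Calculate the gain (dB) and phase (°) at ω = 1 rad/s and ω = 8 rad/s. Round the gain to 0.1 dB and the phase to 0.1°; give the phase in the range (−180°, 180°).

At ω = 1 rad/s:
zero (1 + j1·0.125) = 1 + j0.125 → |·| ≈ 1.0078, ∠ ≈ 7.13°
pole (1 + j1·1) = 1 + j1 → |·| ≈ 1.4142, ∠ ≈ 45.00°
|H| = 16 · 1.0078 / (1.4142) ≈ 11.402
Gain = 20 log₁₀(11.402) ≈ 21.14 dB
∠H = (7.13°) − (45.00°) = -37.87°

At ω = 8 rad/s:
zero (1 + j8·0.125) = 1 + j1 → |·| ≈ 1.4142, ∠ ≈ 45.00°
pole (1 + j8·1) = 1 + j8 → |·| ≈ 8.0623, ∠ ≈ 82.87°
|H| = 16 · 1.4142 / (8.0623) ≈ 2.8065
Gain = 20 log₁₀(2.8065) ≈ 8.96 dB
∠H = (45.00°) − (82.87°) = -37.87°

ω = 1: 21.1 dB, -37.9°; ω = 8: 9.0 dB, -37.9°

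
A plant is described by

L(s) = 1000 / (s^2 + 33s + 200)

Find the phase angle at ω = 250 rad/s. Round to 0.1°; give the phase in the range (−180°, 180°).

Substitute s = j250:
Numerator: 1000 = 1000 + j0
Denominator: (j250)^2 + 33(j250) + 200 = -62300 + j8250
|N| = √(1000² + 0²) ≈ 1000, ∠N ≈ 0.00°
|D| = √(62300² + 8250²) ≈ 62844, ∠D ≈ 172.46°
∠L = 0.00° − 172.46° = -172.46°

-172.5°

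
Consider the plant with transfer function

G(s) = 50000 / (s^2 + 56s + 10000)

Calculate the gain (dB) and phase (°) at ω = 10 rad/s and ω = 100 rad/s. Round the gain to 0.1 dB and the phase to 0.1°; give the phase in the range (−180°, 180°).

ω = 10: 14.1 dB, -3.2°; ω = 100: 19.0 dB, -90.0°

At s = jω = j10:
quadratic: (j10)² + 56·j10 + 10000 = 9900 + j560 → |·| ≈ 9915.8, ∠ ≈ 3.24°
|G| = 50000 / 9915.8 ≈ 5.0425
Gain = 20 log₁₀(5.0425) ≈ 14.05 dB
∠G = 0.00° − 3.24° = -3.24°

At s = jω = j100:
quadratic: (j100)² + 56·j100 + 10000 = 0 + j5600 → |·| ≈ 5600, ∠ ≈ 90.00°
|G| = 50000 / 5600 ≈ 8.9286
Gain = 20 log₁₀(8.9286) ≈ 19.02 dB
∠G = 0.00° − 90.00° = -90.00°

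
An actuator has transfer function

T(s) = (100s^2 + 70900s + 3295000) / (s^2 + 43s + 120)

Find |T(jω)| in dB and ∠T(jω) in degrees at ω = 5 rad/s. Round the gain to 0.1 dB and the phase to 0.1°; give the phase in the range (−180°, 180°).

Substitute s = j5:
Numerator: 100(j5)^2 + 70900(j5) + 3295000 = 3292500 + j354500
Denominator: (j5)^2 + 43(j5) + 120 = 95 + j215
|N| = √(3292500² + 354500²) ≈ 3.3115e+06, ∠N ≈ 6.15°
|D| = √(95² + 215²) ≈ 235.05, ∠D ≈ 66.16°
|T| = 3.3115e+06 / 235.05 ≈ 14088
Gain = 20 log₁₀(14088) ≈ 82.98 dB
∠T = 6.15° − 66.16° = -60.01°

83.0 dB, -60.0°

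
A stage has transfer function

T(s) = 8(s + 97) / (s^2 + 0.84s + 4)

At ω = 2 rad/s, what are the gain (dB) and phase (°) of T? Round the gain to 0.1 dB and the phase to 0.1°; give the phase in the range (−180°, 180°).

53.3 dB, -88.8°

At s = jω = j2:
zero (s+97): 97 + j2 → |·| = √(97²+2²) = √9413 ≈ 97.021, ∠ = arctan(2/97) ≈ 1.18°
quadratic: (j2)² + 0.84·j2 + 4 = 0 + j1.68 → |·| ≈ 1.68, ∠ ≈ 90.00°
|T| = 8 · 97.021 / 1.68 ≈ 462
Gain = 20 log₁₀(462) ≈ 53.29 dB
∠T = 1.18° − 90.00° = -88.82°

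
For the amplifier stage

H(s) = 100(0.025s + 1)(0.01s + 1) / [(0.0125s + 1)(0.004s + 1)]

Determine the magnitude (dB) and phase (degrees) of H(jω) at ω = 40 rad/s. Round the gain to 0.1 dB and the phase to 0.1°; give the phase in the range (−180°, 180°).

42.6 dB, 31.1°

At ω = 40 rad/s:
zero (1 + j40·0.025) = 1 + j1 → |·| ≈ 1.4142, ∠ ≈ 45.00°
zero (1 + j40·0.01) = 1 + j0.4 → |·| ≈ 1.077, ∠ ≈ 21.80°
pole (1 + j40·0.0125) = 1 + j0.5 → |·| ≈ 1.118, ∠ ≈ 26.57°
pole (1 + j40·0.004) = 1 + j0.16 → |·| ≈ 1.0127, ∠ ≈ 9.09°
|H| = 100 · 1.4142 · 1.077 / (1.118 · 1.0127) ≈ 134.53
Gain = 20 log₁₀(134.53) ≈ 42.58 dB
∠H = (45.00° + 21.80°) − (26.57° + 9.09°) = 31.14°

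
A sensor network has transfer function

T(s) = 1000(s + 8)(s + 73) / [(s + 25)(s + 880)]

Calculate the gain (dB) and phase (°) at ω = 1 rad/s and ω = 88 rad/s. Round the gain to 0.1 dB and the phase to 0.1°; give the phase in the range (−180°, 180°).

At s = jω = j1:
zero (s+8): 8 + j1 → |·| = √(8²+1²) = √65 ≈ 8.0623, ∠ = arctan(1/8) ≈ 7.13°
zero (s+73): 73 + j1 → |·| = √(73²+1²) = √5330 ≈ 73.007, ∠ = arctan(1/73) ≈ 0.78°
pole (s+25): 25 + j1 → |·| = √(25²+1²) = √626 ≈ 25.02, ∠ = arctan(1/25) ≈ 2.29°
pole (s+880): 880 + j1 → |·| = √(880²+1²) = √774401 ≈ 880, ∠ = arctan(1/880) ≈ 0.07°
|T| = 1000 · 588.6 / 22018 ≈ 26.733
Gain = 20 log₁₀(26.733) ≈ 28.54 dB
∠T = 7.91° − 2.36° = 5.55°

At s = jω = j88:
zero (s+8): 8 + j88 → |·| = √(8²+88²) = √7808 ≈ 88.363, ∠ = arctan(88/8) ≈ 84.81°
zero (s+73): 73 + j88 → |·| = √(73²+88²) = √13073 ≈ 114.34, ∠ = arctan(88/73) ≈ 50.32°
pole (s+25): 25 + j88 → |·| = √(25²+88²) = √8369 ≈ 91.482, ∠ = arctan(88/25) ≈ 74.14°
pole (s+880): 880 + j88 → |·| = √(880²+88²) = √782144 ≈ 884.39, ∠ = arctan(88/880) ≈ 5.71°
|T| = 1000 · 10103 / 80906 ≈ 124.87
Gain = 20 log₁₀(124.87) ≈ 41.93 dB
∠T = 135.13° − 79.85° = 55.28°

ω = 1: 28.5 dB, 5.6°; ω = 88: 41.9 dB, 55.3°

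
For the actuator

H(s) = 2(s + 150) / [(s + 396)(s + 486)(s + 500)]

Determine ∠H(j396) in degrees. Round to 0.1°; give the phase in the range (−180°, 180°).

At s = jω = j396:
zero (s+150): 150 + j396 → |·| = √(150²+396²) = √179316 ≈ 423.46, ∠ = arctan(396/150) ≈ 69.25°
pole (s+396): 396 + j396 → |·| = √(396²+396²) = √313632 ≈ 560.03, ∠ = arctan(396/396) ≈ 45.00°
pole (s+486): 486 + j396 → |·| = √(486²+396²) = √393012 ≈ 626.91, ∠ = arctan(396/486) ≈ 39.17°
pole (s+500): 500 + j396 → |·| = √(500²+396²) = √406816 ≈ 637.82, ∠ = arctan(396/500) ≈ 38.38°
∠H = 69.25° − 122.55° = -53.30°

-53.3°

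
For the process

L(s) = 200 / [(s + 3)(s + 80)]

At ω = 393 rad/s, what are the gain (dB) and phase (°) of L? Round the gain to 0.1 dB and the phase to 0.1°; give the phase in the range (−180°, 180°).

At s = jω = j393:
pole (s+3): 3 + j393 → |·| = √(3²+393²) = √154458 ≈ 393.01, ∠ = arctan(393/3) ≈ 89.56°
pole (s+80): 80 + j393 → |·| = √(80²+393²) = √160849 ≈ 401.06, ∠ = arctan(393/80) ≈ 78.49°
|L| = 200 / 1.5762e+05 ≈ 0.0012689
Gain = 20 log₁₀(0.0012689) ≈ -57.93 dB
∠L = 0.00° − 168.05° = -168.05°

-57.9 dB, -168.1°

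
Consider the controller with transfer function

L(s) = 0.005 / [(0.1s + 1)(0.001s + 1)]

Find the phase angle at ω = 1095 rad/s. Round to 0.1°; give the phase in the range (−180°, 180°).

At ω = 1095 rad/s:
pole (1 + j1095·0.1) = 1 + j109.5 → |·| ≈ 109.5, ∠ ≈ 89.48°
pole (1 + j1095·0.001) = 1 + j1.095 → |·| ≈ 1.4829, ∠ ≈ 47.60°
∠L = (0°) − (89.48° + 47.60°) = -137.08°

-137.1°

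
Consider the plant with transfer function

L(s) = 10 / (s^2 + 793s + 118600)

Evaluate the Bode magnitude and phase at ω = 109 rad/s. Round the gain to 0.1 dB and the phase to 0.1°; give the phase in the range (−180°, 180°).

-82.8 dB, -39.0°

Substitute s = j109:
Numerator: 10 = 10 + j0
Denominator: (j109)^2 + 793(j109) + 118600 = 106719 + j86437
|N| = √(10² + 0²) ≈ 10, ∠N ≈ 0.00°
|D| = √(106719² + 86437²) ≈ 1.3733e+05, ∠D ≈ 39.01°
|L| = 10 / 1.3733e+05 ≈ 7.2817e-05
Gain = 20 log₁₀(7.2817e-05) ≈ -82.76 dB
∠L = 0.00° − 39.01° = -39.01°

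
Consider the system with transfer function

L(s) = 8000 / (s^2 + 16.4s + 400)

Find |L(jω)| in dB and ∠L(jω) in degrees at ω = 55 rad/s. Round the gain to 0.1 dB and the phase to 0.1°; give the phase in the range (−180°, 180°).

At s = jω = j55:
quadratic: (j55)² + 16.4·j55 + 400 = -2625 + j902 → |·| ≈ 2775.6, ∠ ≈ 161.04°
|L| = 8000 / 2775.6 ≈ 2.8823
Gain = 20 log₁₀(2.8823) ≈ 9.19 dB
∠L = 0.00° − 161.04° = -161.04°

9.2 dB, -161.0°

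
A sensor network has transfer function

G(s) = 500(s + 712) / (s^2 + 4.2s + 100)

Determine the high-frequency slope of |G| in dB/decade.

Each pole contributes −20 dB/decade at high frequency; each zero contributes +20 dB/decade.
Net: 1 zero(s) − 2 pole(s) → -20 dB/decade.

-20 dB/decade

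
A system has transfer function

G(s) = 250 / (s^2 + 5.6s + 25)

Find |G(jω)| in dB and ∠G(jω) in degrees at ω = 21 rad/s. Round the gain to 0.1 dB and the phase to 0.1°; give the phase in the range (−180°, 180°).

-4.8 dB, -164.2°

At s = jω = j21:
quadratic: (j21)² + 5.6·j21 + 25 = -416 + j117.6 → |·| ≈ 432.3, ∠ ≈ 164.21°
|G| = 250 / 432.3 ≈ 0.5783
Gain = 20 log₁₀(0.5783) ≈ -4.76 dB
∠G = 0.00° − 164.21° = -164.21°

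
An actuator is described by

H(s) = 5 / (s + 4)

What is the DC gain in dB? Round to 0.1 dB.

H(0) = 5 / (4) = 1.25
20 log₁₀(1.25) ≈ 1.94 dB

1.9 dB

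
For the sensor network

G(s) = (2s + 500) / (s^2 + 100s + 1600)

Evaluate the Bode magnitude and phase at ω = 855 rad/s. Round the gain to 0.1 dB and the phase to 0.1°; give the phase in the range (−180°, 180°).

Substitute s = j855:
Numerator: 2(j855) + 500 = 500 + j1710
Denominator: (j855)^2 + 100(j855) + 1600 = -729425 + j85500
|N| = √(500² + 1710²) ≈ 1781.6, ∠N ≈ 73.70°
|D| = √(729425² + 85500²) ≈ 7.3442e+05, ∠D ≈ 173.31°
|G| = 1781.6 / 7.3442e+05 ≈ 0.0024259
Gain = 20 log₁₀(0.0024259) ≈ -52.30 dB
∠G = 73.70° − 173.31° = -99.61°

-52.3 dB, -99.6°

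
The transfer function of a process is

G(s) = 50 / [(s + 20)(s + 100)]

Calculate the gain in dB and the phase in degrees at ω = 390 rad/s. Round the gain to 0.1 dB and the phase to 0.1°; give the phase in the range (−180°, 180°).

-70.0 dB, -162.7°

At s = jω = j390:
pole (s+20): 20 + j390 → |·| = √(20²+390²) = √152500 ≈ 390.51, ∠ = arctan(390/20) ≈ 87.06°
pole (s+100): 100 + j390 → |·| = √(100²+390²) = √162100 ≈ 402.62, ∠ = arctan(390/100) ≈ 75.62°
|G| = 50 / 1.5723e+05 ≈ 0.00031801
Gain = 20 log₁₀(0.00031801) ≈ -69.95 dB
∠G = 0.00° − 162.68° = -162.68°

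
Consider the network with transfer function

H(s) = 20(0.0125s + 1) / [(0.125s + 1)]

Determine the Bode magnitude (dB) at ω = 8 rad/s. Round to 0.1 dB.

At ω = 8 rad/s:
zero (1 + j8·0.0125) = 1 + j0.1 → |·| ≈ 1.005, ∠ ≈ 5.71°
pole (1 + j8·0.125) = 1 + j1 → |·| ≈ 1.4142, ∠ ≈ 45.00°
|H| = 20 · 1.005 / (1.4142) ≈ 14.213
Gain = 20 log₁₀(14.213) ≈ 23.05 dB

23.1 dB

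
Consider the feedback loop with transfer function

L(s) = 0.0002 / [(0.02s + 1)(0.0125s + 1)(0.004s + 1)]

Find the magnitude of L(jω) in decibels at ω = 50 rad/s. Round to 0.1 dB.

-78.6 dB

At ω = 50 rad/s:
pole (1 + j50·0.02) = 1 + j1 → |·| ≈ 1.4142, ∠ ≈ 45.00°
pole (1 + j50·0.0125) = 1 + j0.625 → |·| ≈ 1.1792, ∠ ≈ 32.01°
pole (1 + j50·0.004) = 1 + j0.2 → |·| ≈ 1.0198, ∠ ≈ 11.31°
|L| = 0.0002 · 1 / (1.4142 · 1.1792 · 1.0198) ≈ 0.0001176
Gain = 20 log₁₀(0.0001176) ≈ -78.59 dB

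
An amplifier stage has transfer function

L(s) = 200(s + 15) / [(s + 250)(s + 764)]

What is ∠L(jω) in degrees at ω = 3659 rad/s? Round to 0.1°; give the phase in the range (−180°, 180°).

At s = jω = j3659:
zero (s+15): 15 + j3659 → |·| = √(15²+3659²) = √13388506 ≈ 3659, ∠ = arctan(3659/15) ≈ 89.77°
pole (s+250): 250 + j3659 → |·| = √(250²+3659²) = √13450781 ≈ 3667.5, ∠ = arctan(3659/250) ≈ 86.09°
pole (s+764): 764 + j3659 → |·| = √(764²+3659²) = √13971977 ≈ 3737.9, ∠ = arctan(3659/764) ≈ 78.21°
∠L = 89.77° − 164.30° = -74.53°

-74.5°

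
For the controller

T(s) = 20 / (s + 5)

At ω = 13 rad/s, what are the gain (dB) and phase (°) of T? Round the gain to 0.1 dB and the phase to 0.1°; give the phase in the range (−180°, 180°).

Substitute s = j13:
Numerator: 20 = 20 + j0
Denominator: (j13) + 5 = 5 + j13
|N| = √(20² + 0²) ≈ 20, ∠N ≈ 0.00°
|D| = √(5² + 13²) ≈ 13.928, ∠D ≈ 68.96°
|T| = 20 / 13.928 ≈ 1.436
Gain = 20 log₁₀(1.436) ≈ 3.14 dB
∠T = 0.00° − 68.96° = -68.96°

3.1 dB, -69.0°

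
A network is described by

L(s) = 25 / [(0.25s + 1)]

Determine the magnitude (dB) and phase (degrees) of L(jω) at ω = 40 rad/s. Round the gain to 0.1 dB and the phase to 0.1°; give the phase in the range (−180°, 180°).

7.9 dB, -84.3°

At ω = 40 rad/s:
pole (1 + j40·0.25) = 1 + j10 → |·| ≈ 10.05, ∠ ≈ 84.29°
|L| = 25 · 1 / (10.05) ≈ 2.4876
Gain = 20 log₁₀(2.4876) ≈ 7.92 dB
∠L = (0°) − (84.29°) = -84.29°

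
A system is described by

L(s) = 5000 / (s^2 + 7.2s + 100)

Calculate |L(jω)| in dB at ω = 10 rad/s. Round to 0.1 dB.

At s = jω = j10:
quadratic: (j10)² + 7.2·j10 + 100 = 0 + j72 → |·| ≈ 72, ∠ ≈ 90.00°
|L| = 5000 / 72 ≈ 69.444
Gain = 20 log₁₀(69.444) ≈ 36.83 dB

36.8 dB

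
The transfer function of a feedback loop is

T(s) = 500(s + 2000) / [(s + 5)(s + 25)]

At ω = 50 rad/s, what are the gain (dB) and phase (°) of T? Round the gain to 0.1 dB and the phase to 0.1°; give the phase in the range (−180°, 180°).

51.0 dB, -146.3°

At s = jω = j50:
zero (s+2000): 2000 + j50 → |·| = √(2000²+50²) = √4002500 ≈ 2000.6, ∠ = arctan(50/2000) ≈ 1.43°
pole (s+5): 5 + j50 → |·| = √(5²+50²) = √2525 ≈ 50.249, ∠ = arctan(50/5) ≈ 84.29°
pole (s+25): 25 + j50 → |·| = √(25²+50²) = √3125 ≈ 55.902, ∠ = arctan(50/25) ≈ 63.43°
|T| = 500 · 2000.6 / 2809 ≈ 356.11
Gain = 20 log₁₀(356.11) ≈ 51.03 dB
∠T = 1.43° − 147.72° = -146.29°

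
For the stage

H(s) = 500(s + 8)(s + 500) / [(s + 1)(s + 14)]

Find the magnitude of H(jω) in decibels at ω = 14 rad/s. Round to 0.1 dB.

83.2 dB

At s = jω = j14:
zero (s+8): 8 + j14 → |·| = √(8²+14²) = √260 ≈ 16.125, ∠ = arctan(14/8) ≈ 60.26°
zero (s+500): 500 + j14 → |·| = √(500²+14²) = √250196 ≈ 500.2, ∠ = arctan(14/500) ≈ 1.60°
pole (s+1): 1 + j14 → |·| = √(1²+14²) = √197 ≈ 14.036, ∠ = arctan(14/1) ≈ 85.91°
pole (s+14): 14 + j14 → |·| = √(14²+14²) = √392 ≈ 19.799, ∠ = arctan(14/14) ≈ 45.00°
|H| = 500 · 8065.7 / 277.9 ≈ 14512
Gain = 20 log₁₀(14512) ≈ 83.23 dB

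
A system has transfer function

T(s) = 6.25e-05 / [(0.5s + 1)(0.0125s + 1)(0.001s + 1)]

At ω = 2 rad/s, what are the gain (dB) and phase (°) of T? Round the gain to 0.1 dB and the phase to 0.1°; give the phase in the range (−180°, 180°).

At ω = 2 rad/s:
pole (1 + j2·0.5) = 1 + j1 → |·| ≈ 1.4142, ∠ ≈ 45.00°
pole (1 + j2·0.0125) = 1 + j0.025 → |·| ≈ 1.0003, ∠ ≈ 1.43°
pole (1 + j2·0.001) = 1 + j0.002 → |·| ≈ 1, ∠ ≈ 0.11°
|T| = 6.25e-05 · 1 / (1.4142 · 1.0003 · 1) ≈ 4.4181e-05
Gain = 20 log₁₀(4.4181e-05) ≈ -87.10 dB
∠T = (0°) − (45.00° + 1.43° + 0.11°) = -46.54°

-87.1 dB, -46.5°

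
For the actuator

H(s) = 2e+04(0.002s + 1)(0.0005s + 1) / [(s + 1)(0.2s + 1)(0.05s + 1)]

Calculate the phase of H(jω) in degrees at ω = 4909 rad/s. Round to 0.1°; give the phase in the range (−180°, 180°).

At ω = 4909 rad/s:
zero (1 + j4909·0.002) = 1 + j9.818 → |·| ≈ 9.8688, ∠ ≈ 84.18°
zero (1 + j4909·0.0005) = 1 + j2.4545 → |·| ≈ 2.6504, ∠ ≈ 67.83°
pole (1 + j4909·1) = 1 + j4909 → |·| ≈ 4909, ∠ ≈ 89.99°
pole (1 + j4909·0.2) = 1 + j981.8 → |·| ≈ 981.8, ∠ ≈ 89.94°
pole (1 + j4909·0.05) = 1 + j245.45 → |·| ≈ 245.45, ∠ ≈ 89.77°
∠H = (84.18° + 67.83°) − (89.99° + 89.94° + 89.77°) = -117.69°

-117.7°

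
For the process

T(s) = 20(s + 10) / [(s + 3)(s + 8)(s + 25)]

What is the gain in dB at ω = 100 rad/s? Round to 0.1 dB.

-54.2 dB

At s = jω = j100:
zero (s+10): 10 + j100 → |·| = √(10²+100²) = √10100 ≈ 100.5, ∠ = arctan(100/10) ≈ 84.29°
pole (s+3): 3 + j100 → |·| = √(3²+100²) = √10009 ≈ 100.04, ∠ = arctan(100/3) ≈ 88.28°
pole (s+8): 8 + j100 → |·| = √(8²+100²) = √10064 ≈ 100.32, ∠ = arctan(100/8) ≈ 85.43°
pole (s+25): 25 + j100 → |·| = √(25²+100²) = √10625 ≈ 103.08, ∠ = arctan(100/25) ≈ 75.96°
|T| = 20 · 100.5 / 1.0345e+06 ≈ 0.001943
Gain = 20 log₁₀(0.001943) ≈ -54.23 dB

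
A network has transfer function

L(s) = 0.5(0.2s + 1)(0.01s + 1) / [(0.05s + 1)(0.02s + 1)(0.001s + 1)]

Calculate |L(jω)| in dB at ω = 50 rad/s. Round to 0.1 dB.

At ω = 50 rad/s:
zero (1 + j50·0.2) = 1 + j10 → |·| ≈ 10.05, ∠ ≈ 84.29°
zero (1 + j50·0.01) = 1 + j0.5 → |·| ≈ 1.118, ∠ ≈ 26.57°
pole (1 + j50·0.05) = 1 + j2.5 → |·| ≈ 2.6926, ∠ ≈ 68.20°
pole (1 + j50·0.02) = 1 + j1 → |·| ≈ 1.4142, ∠ ≈ 45.00°
pole (1 + j50·0.001) = 1 + j0.05 → |·| ≈ 1.0012, ∠ ≈ 2.86°
|L| = 0.5 · 10.05 · 1.118 / (2.6926 · 1.4142 · 1.0012) ≈ 1.4736
Gain = 20 log₁₀(1.4736) ≈ 3.37 dB

3.4 dB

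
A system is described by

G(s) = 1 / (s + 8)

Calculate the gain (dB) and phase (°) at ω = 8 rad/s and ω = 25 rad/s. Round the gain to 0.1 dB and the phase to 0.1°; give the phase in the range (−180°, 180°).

ω = 8: -21.1 dB, -45.0°; ω = 25: -28.4 dB, -72.3°

At s = jω = j8:
pole (s+8): 8 + j8 → |·| = √(8²+8²) = √128 ≈ 11.314, ∠ = arctan(8/8) ≈ 45.00°
|G| = 1 / 11.314 ≈ 0.088386
Gain = 20 log₁₀(0.088386) ≈ -21.07 dB
∠G = 0.00° − 45.00° = -45.00°

At s = jω = j25:
pole (s+8): 8 + j25 → |·| = √(8²+25²) = √689 ≈ 26.249, ∠ = arctan(25/8) ≈ 72.26°
|G| = 1 / 26.249 ≈ 0.038097
Gain = 20 log₁₀(0.038097) ≈ -28.38 dB
∠G = 0.00° − 72.26° = -72.26°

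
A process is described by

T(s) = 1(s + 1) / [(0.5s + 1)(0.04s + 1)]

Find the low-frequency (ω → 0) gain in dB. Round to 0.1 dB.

0.0 dB

T(0) = 1 · 1 / 1 = 1
20 log₁₀(1) ≈ 0.00 dB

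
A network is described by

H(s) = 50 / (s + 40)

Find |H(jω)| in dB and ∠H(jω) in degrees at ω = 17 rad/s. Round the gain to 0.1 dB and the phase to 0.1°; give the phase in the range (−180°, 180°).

At s = jω = j17:
pole (s+40): 40 + j17 → |·| = √(40²+17²) = √1889 ≈ 43.463, ∠ = arctan(17/40) ≈ 23.03°
|H| = 50 / 43.463 ≈ 1.1504
Gain = 20 log₁₀(1.1504) ≈ 1.22 dB
∠H = 0.00° − 23.03° = -23.03°

1.2 dB, -23.0°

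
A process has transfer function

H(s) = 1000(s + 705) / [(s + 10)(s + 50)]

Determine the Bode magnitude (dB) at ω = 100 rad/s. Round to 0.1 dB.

At s = jω = j100:
zero (s+705): 705 + j100 → |·| = √(705²+100²) = √507025 ≈ 712.06, ∠ = arctan(100/705) ≈ 8.07°
pole (s+10): 10 + j100 → |·| = √(10²+100²) = √10100 ≈ 100.5, ∠ = arctan(100/10) ≈ 84.29°
pole (s+50): 50 + j100 → |·| = √(50²+100²) = √12500 ≈ 111.8, ∠ = arctan(100/50) ≈ 63.43°
|H| = 1000 · 712.06 / 11236 ≈ 63.373
Gain = 20 log₁₀(63.373) ≈ 36.04 dB

36.0 dB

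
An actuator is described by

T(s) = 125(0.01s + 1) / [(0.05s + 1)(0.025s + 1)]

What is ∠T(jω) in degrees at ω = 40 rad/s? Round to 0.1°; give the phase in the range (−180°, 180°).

At ω = 40 rad/s:
zero (1 + j40·0.01) = 1 + j0.4 → |·| ≈ 1.077, ∠ ≈ 21.80°
pole (1 + j40·0.05) = 1 + j2 → |·| ≈ 2.2361, ∠ ≈ 63.43°
pole (1 + j40·0.025) = 1 + j1 → |·| ≈ 1.4142, ∠ ≈ 45.00°
∠T = (21.80°) − (63.43° + 45.00°) = -86.63°

-86.6°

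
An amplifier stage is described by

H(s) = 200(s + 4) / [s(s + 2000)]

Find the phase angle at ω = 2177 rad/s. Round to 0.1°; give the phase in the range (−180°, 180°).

-47.5°

At s = jω = j2177:
zero (s+4): 4 + j2177 → |·| = √(4²+2177²) = √4739345 ≈ 2177, ∠ = arctan(2177/4) ≈ 89.89°
pole (s+2000): 2000 + j2177 → |·| = √(2000²+2177²) = √8739329 ≈ 2956.2, ∠ = arctan(2177/2000) ≈ 47.43°
pole at origin: |s| = 2177, ∠ = 90.00° (in denominator)
∠H = 89.89° − 137.43° = -47.54°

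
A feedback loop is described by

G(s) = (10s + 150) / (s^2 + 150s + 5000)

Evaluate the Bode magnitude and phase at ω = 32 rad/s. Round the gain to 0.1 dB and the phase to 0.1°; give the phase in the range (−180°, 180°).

-24.9 dB, 14.5°

Substitute s = j32:
Numerator: 10(j32) + 150 = 150 + j320
Denominator: (j32)^2 + 150(j32) + 5000 = 3976 + j4800
|N| = √(150² + 320²) ≈ 353.41, ∠N ≈ 64.89°
|D| = √(3976² + 4800²) ≈ 6232.9, ∠D ≈ 50.36°
|G| = 353.41 / 6232.9 ≈ 0.056701
Gain = 20 log₁₀(0.056701) ≈ -24.93 dB
∠G = 64.89° − 50.36° = 14.53°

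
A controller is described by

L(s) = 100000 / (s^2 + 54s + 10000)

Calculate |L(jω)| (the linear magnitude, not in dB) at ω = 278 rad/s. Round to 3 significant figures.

1.45

At s = jω = j278:
quadratic: (j278)² + 54·j278 + 10000 = -67284 + j15012 → |·| ≈ 68938, ∠ ≈ 167.42°
|L| = 100000 / 68938 ≈ 1.4506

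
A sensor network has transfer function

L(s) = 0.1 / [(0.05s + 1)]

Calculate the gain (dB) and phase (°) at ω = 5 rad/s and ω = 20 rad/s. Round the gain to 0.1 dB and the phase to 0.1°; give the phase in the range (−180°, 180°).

At ω = 5 rad/s:
pole (1 + j5·0.05) = 1 + j0.25 → |·| ≈ 1.0308, ∠ ≈ 14.04°
|L| = 0.1 · 1 / (1.0308) ≈ 0.097012
Gain = 20 log₁₀(0.097012) ≈ -20.26 dB
∠L = (0°) − (14.04°) = -14.04°

At ω = 20 rad/s:
pole (1 + j20·0.05) = 1 + j1 → |·| ≈ 1.4142, ∠ ≈ 45.00°
|L| = 0.1 · 1 / (1.4142) ≈ 0.070711
Gain = 20 log₁₀(0.070711) ≈ -23.01 dB
∠L = (0°) − (45.00°) = -45.00°

ω = 5: -20.3 dB, -14.0°; ω = 20: -23.0 dB, -45.0°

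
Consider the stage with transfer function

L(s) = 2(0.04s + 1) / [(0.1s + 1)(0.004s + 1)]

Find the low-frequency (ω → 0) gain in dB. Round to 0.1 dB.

6.0 dB

L(0) = 2 · 1 / 1 = 2
20 log₁₀(2) ≈ 6.02 dB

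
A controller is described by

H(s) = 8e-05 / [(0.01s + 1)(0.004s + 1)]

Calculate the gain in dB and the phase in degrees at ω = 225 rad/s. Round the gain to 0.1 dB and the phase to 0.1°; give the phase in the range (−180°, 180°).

At ω = 225 rad/s:
pole (1 + j225·0.01) = 1 + j2.25 → |·| ≈ 2.4622, ∠ ≈ 66.04°
pole (1 + j225·0.004) = 1 + j0.9 → |·| ≈ 1.3454, ∠ ≈ 41.99°
|H| = 8e-05 · 1 / (2.4622 · 1.3454) ≈ 2.415e-05
Gain = 20 log₁₀(2.415e-05) ≈ -92.34 dB
∠H = (0°) − (66.04° + 41.99°) = -108.03°

-92.3 dB, -108.0°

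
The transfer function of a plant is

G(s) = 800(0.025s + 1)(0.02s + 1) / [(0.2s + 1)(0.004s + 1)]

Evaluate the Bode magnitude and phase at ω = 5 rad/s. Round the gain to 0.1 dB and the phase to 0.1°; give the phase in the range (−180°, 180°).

55.2 dB, -33.3°

At ω = 5 rad/s:
zero (1 + j5·0.025) = 1 + j0.125 → |·| ≈ 1.0078, ∠ ≈ 7.13°
zero (1 + j5·0.02) = 1 + j0.1 → |·| ≈ 1.005, ∠ ≈ 5.71°
pole (1 + j5·0.2) = 1 + j1 → |·| ≈ 1.4142, ∠ ≈ 45.00°
pole (1 + j5·0.004) = 1 + j0.02 → |·| ≈ 1.0002, ∠ ≈ 1.15°
|G| = 800 · 1.0078 · 1.005 / (1.4142 · 1.0002) ≈ 572.84
Gain = 20 log₁₀(572.84) ≈ 55.16 dB
∠G = (7.13° + 5.71°) − (45.00° + 1.15°) = -33.31°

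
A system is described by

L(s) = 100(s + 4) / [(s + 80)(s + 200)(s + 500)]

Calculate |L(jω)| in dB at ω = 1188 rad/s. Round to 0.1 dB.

-83.8 dB

At s = jω = j1188:
zero (s+4): 4 + j1188 → |·| = √(4²+1188²) = √1411360 ≈ 1188, ∠ = arctan(1188/4) ≈ 89.81°
pole (s+80): 80 + j1188 → |·| = √(80²+1188²) = √1417744 ≈ 1190.7, ∠ = arctan(1188/80) ≈ 86.15°
pole (s+200): 200 + j1188 → |·| = √(200²+1188²) = √1451344 ≈ 1204.7, ∠ = arctan(1188/200) ≈ 80.44°
pole (s+500): 500 + j1188 → |·| = √(500²+1188²) = √1661344 ≈ 1288.9, ∠ = arctan(1188/500) ≈ 67.17°
|L| = 100 · 1188 / 1.8488e+09 ≈ 6.4258e-05
Gain = 20 log₁₀(6.4258e-05) ≈ -83.84 dB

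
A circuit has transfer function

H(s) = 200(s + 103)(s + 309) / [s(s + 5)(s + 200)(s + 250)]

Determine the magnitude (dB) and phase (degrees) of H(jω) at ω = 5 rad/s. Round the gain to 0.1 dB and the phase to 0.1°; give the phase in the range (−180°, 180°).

At s = jω = j5:
zero (s+103): 103 + j5 → |·| = √(103²+5²) = √10634 ≈ 103.12, ∠ = arctan(5/103) ≈ 2.78°
zero (s+309): 309 + j5 → |·| = √(309²+5²) = √95506 ≈ 309.04, ∠ = arctan(5/309) ≈ 0.93°
pole (s+5): 5 + j5 → |·| = √(5²+5²) = √50 ≈ 7.0711, ∠ = arctan(5/5) ≈ 45.00°
pole (s+200): 200 + j5 → |·| = √(200²+5²) = √40025 ≈ 200.06, ∠ = arctan(5/200) ≈ 1.43°
pole (s+250): 250 + j5 → |·| = √(250²+5²) = √62525 ≈ 250.05, ∠ = arctan(5/250) ≈ 1.15°
pole at origin: |s| = 5, ∠ = 90.00° (in denominator)
|H| = 200 · 31868 / 1.7687e+06 ≈ 3.6036
Gain = 20 log₁₀(3.6036) ≈ 11.13 dB
∠H = 3.71° − 137.58° = -133.87°

11.1 dB, -133.9°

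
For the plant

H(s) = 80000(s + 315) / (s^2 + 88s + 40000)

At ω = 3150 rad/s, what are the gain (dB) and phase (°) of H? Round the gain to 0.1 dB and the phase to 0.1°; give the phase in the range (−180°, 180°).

28.2 dB, -94.1°

At s = jω = j3150:
zero (s+315): 315 + j3150 → |·| = √(315²+3150²) = √10021725 ≈ 3165.7, ∠ = arctan(3150/315) ≈ 84.29°
quadratic: (j3150)² + 88·j3150 + 40000 = -9882500 + j277200 → |·| ≈ 9.8864e+06, ∠ ≈ 178.39°
|H| = 80000 · 3165.7 / 9.8864e+06 ≈ 25.617
Gain = 20 log₁₀(25.617) ≈ 28.17 dB
∠H = 84.29° − 178.39° = -94.10°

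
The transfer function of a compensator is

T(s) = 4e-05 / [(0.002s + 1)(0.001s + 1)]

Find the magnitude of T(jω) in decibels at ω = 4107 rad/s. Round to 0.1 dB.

-118.8 dB

At ω = 4107 rad/s:
pole (1 + j4107·0.002) = 1 + j8.214 → |·| ≈ 8.2746, ∠ ≈ 83.06°
pole (1 + j4107·0.001) = 1 + j4.107 → |·| ≈ 4.227, ∠ ≈ 76.32°
|T| = 4e-05 · 1 / (8.2746 · 4.227) ≈ 1.1436e-06
Gain = 20 log₁₀(1.1436e-06) ≈ -118.83 dB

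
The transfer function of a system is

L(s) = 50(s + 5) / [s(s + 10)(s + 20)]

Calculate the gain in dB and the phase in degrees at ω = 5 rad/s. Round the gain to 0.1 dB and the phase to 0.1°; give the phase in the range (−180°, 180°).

At s = jω = j5:
zero (s+5): 5 + j5 → |·| = √(5²+5²) = √50 ≈ 7.0711, ∠ = arctan(5/5) ≈ 45.00°
pole (s+10): 10 + j5 → |·| = √(10²+5²) = √125 ≈ 11.18, ∠ = arctan(5/10) ≈ 26.57°
pole (s+20): 20 + j5 → |·| = √(20²+5²) = √425 ≈ 20.616, ∠ = arctan(5/20) ≈ 14.04°
pole at origin: |s| = 5, ∠ = 90.00° (in denominator)
|L| = 50 · 7.0711 / 1152.4 ≈ 0.3068
Gain = 20 log₁₀(0.3068) ≈ -10.26 dB
∠L = 45.00° − 130.61° = -85.61°

-10.3 dB, -85.6°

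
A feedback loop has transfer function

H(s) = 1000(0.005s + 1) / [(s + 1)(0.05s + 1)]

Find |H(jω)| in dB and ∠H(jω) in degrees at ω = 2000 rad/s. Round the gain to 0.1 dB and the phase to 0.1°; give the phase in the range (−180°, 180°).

At ω = 2000 rad/s:
zero (1 + j2000·0.005) = 1 + j10 → |·| ≈ 10.05, ∠ ≈ 84.29°
pole (1 + j2000·1) = 1 + j2000 → |·| ≈ 2000, ∠ ≈ 89.97°
pole (1 + j2000·0.05) = 1 + j100 → |·| ≈ 100, ∠ ≈ 89.43°
|H| = 1000 · 10.05 / (2000 · 100) ≈ 0.05025
Gain = 20 log₁₀(0.05025) ≈ -25.98 dB
∠H = (84.29°) − (89.97° + 89.43°) = -95.11°

-26.0 dB, -95.1°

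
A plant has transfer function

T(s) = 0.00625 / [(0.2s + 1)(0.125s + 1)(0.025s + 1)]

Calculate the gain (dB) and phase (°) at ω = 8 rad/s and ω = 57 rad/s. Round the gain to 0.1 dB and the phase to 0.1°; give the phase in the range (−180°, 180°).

ω = 8: -52.8 dB, -114.3°; ω = 57: -87.2 dB, 138.1°

At ω = 8 rad/s:
pole (1 + j8·0.2) = 1 + j1.6 → |·| ≈ 1.8868, ∠ ≈ 57.99°
pole (1 + j8·0.125) = 1 + j1 → |·| ≈ 1.4142, ∠ ≈ 45.00°
pole (1 + j8·0.025) = 1 + j0.2 → |·| ≈ 1.0198, ∠ ≈ 11.31°
|T| = 0.00625 · 1 / (1.8868 · 1.4142 · 1.0198) ≈ 0.0022968
Gain = 20 log₁₀(0.0022968) ≈ -52.78 dB
∠T = (0°) − (57.99° + 45.00° + 11.31°) = -114.30°

At ω = 57 rad/s:
pole (1 + j57·0.2) = 1 + j11.4 → |·| ≈ 11.444, ∠ ≈ 84.99°
pole (1 + j57·0.125) = 1 + j7.125 → |·| ≈ 7.1948, ∠ ≈ 82.01°
pole (1 + j57·0.025) = 1 + j1.425 → |·| ≈ 1.7409, ∠ ≈ 54.94°
|T| = 0.00625 · 1 / (11.444 · 7.1948 · 1.7409) ≈ 4.3602e-05
Gain = 20 log₁₀(4.3602e-05) ≈ -87.21 dB
∠T = (0°) − (84.99° + 82.01° + 54.94°) = -221.94° ≡ 138.06° (principal value)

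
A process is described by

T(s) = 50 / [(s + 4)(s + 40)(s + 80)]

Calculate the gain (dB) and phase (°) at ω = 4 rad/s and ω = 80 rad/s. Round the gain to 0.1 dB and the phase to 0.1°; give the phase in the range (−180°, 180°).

At s = jω = j4:
pole (s+4): 4 + j4 → |·| = √(4²+4²) = √32 ≈ 5.6569, ∠ = arctan(4/4) ≈ 45.00°
pole (s+40): 40 + j4 → |·| = √(40²+4²) = √1616 ≈ 40.2, ∠ = arctan(4/40) ≈ 5.71°
pole (s+80): 80 + j4 → |·| = √(80²+4²) = √6416 ≈ 80.1, ∠ = arctan(4/80) ≈ 2.86°
|T| = 50 / 18215 ≈ 0.002745
Gain = 20 log₁₀(0.002745) ≈ -51.23 dB
∠T = 0.00° − 53.57° = -53.57°

At s = jω = j80:
pole (s+4): 4 + j80 → |·| = √(4²+80²) = √6416 ≈ 80.1, ∠ = arctan(80/4) ≈ 87.14°
pole (s+40): 40 + j80 → |·| = √(40²+80²) = √8000 ≈ 89.443, ∠ = arctan(80/40) ≈ 63.43°
pole (s+80): 80 + j80 → |·| = √(80²+80²) = √12800 ≈ 113.14, ∠ = arctan(80/80) ≈ 45.00°
|T| = 50 / 8.1058e+05 ≈ 6.1684e-05
Gain = 20 log₁₀(6.1684e-05) ≈ -84.20 dB
∠T = 0.00° − 195.57° = -195.57° ≡ 164.43° (principal value)

ω = 4: -51.2 dB, -53.6°; ω = 80: -84.2 dB, 164.4°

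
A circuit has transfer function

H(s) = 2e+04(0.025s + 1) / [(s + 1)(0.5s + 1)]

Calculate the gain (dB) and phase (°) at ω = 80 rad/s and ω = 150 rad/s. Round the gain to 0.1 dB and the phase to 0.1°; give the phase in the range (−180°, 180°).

At ω = 80 rad/s:
zero (1 + j80·0.025) = 1 + j2 → |·| ≈ 2.2361, ∠ ≈ 63.43°
pole (1 + j80·1) = 1 + j80 → |·| ≈ 80.006, ∠ ≈ 89.28°
pole (1 + j80·0.5) = 1 + j40 → |·| ≈ 40.012, ∠ ≈ 88.57°
|H| = 2e+04 · 2.2361 / (80.006 · 40.012) ≈ 13.97
Gain = 20 log₁₀(13.97) ≈ 22.90 dB
∠H = (63.43°) − (89.28° + 88.57°) = -114.42°

At ω = 150 rad/s:
zero (1 + j150·0.025) = 1 + j3.75 → |·| ≈ 3.881, ∠ ≈ 75.07°
pole (1 + j150·1) = 1 + j150 → |·| ≈ 150, ∠ ≈ 89.62°
pole (1 + j150·0.5) = 1 + j75 → |·| ≈ 75.007, ∠ ≈ 89.24°
|H| = 2e+04 · 3.881 / (150 · 75.007) ≈ 6.8989
Gain = 20 log₁₀(6.8989) ≈ 16.78 dB
∠H = (75.07°) − (89.62° + 89.24°) = -103.79°

ω = 80: 22.9 dB, -114.4°; ω = 150: 16.8 dB, -103.8°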